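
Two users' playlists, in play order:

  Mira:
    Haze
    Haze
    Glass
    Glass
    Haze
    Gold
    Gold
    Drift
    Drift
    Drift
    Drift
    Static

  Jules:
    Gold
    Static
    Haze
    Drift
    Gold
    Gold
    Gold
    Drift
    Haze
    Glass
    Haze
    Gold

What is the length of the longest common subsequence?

One common subsequence of length 5: Haze [1,3], Haze [2,9], Glass [4,10], Haze [5,11], Gold [7,12]. dp[12][12] = 5 confirms this is the maximum.

5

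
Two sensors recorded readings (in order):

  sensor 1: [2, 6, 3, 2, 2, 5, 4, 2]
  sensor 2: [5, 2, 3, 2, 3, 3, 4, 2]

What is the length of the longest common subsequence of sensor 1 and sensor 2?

5

Match 2 (sensor 1 #1, sensor 2 #2), 3 (sensor 1 #3, sensor 2 #3), 2 (sensor 1 #4, sensor 2 #4), 4 (sensor 1 #7, sensor 2 #7), 2 (sensor 1 #8, sensor 2 #8) — 5 values in the same relative order in both. Since dp[8][8] = 5, nothing longer is possible.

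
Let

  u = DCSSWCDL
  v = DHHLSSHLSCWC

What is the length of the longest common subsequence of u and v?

5

Let dp[i][j] be the LCS length of the first i characters of u and the first j characters of v. dp[i][j] = dp[i-1][j-1]+1 when the i-th and j-th characters match, else max(dp[i-1][j], dp[i][j-1]).
    ·  D  H  H  L  S  S  H  L  S  C  W  C
 ·  0  0  0  0  0  0  0  0  0  0  0  0  0
 D  0  1  1  1  1  1  1  1  1  1  1  1  1
 C  0  1  1  1  1  1  1  1  1  1  2  2  2
 S  0  1  1  1  1  2  2  2  2  2  2  2  2
 S  0  1  1  1  1  2  3  3  3  3  3  3  3
 W  0  1  1  1  1  2  3  3  3  3  3  4  4
 C  0  1  1  1  1  2  3  3  3  3  4  4  5
 D  0  1  1  1  1  2  3  3  3  3  4  4  5
 L  0  1  1  1  2  2  3  3  4  4  4  4  5
dp[8][12] = 5. One LCS (by backtracking along matches): DSSWC.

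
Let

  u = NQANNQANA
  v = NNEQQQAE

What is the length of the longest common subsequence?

4

Let dp[i][j] be the LCS length of the first i characters of u and the first j characters of v. dp[i][j] = dp[i-1][j-1]+1 when the i-th and j-th characters match, else max(dp[i-1][j], dp[i][j-1]).
    ·  N  N  E  Q  Q  Q  A  E
 ·  0  0  0  0  0  0  0  0  0
 N  0  1  1  1  1  1  1  1  1
 Q  0  1  1  1  2  2  2  2  2
 A  0  1  1  1  2  2  2  3  3
 N  0  1  2  2  2  2  2  3  3
 N  0  1  2  2  2  2  2  3  3
 Q  0  1  2  2  3  3  3  3  3
 A  0  1  2  2  3  3  3  4  4
 N  0  1  2  2  3  3  3  4  4
 A  0  1  2  2  3  3  3  4  4
dp[9][8] = 4. One LCS (by backtracking along matches): NQQA.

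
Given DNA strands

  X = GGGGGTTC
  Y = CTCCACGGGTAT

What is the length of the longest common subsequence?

5

Let dp[i][j] be the LCS length of the first i bases of X and the first j bases of Y. dp[i][j] = dp[i-1][j-1]+1 when the i-th and j-th bases match, else max(dp[i-1][j], dp[i][j-1]).
    ·  C  T  C  C  A  C  G  G  G  T  A  T
 ·  0  0  0  0  0  0  0  0  0  0  0  0  0
 G  0  0  0  0  0  0  0  1  1  1  1  1  1
 G  0  0  0  0  0  0  0  1  2  2  2  2  2
 G  0  0  0  0  0  0  0  1  2  3  3  3  3
 G  0  0  0  0  0  0  0  1  2  3  3  3  3
 G  0  0  0  0  0  0  0  1  2  3  3  3  3
 T  0  0  1  1  1  1  1  1  2  3  4  4  4
 T  0  0  1  1  1  1  1  1  2  3  4  4  5
 C  0  1  1  2  2  2  2  2  2  3  4  4  5
dp[8][12] = 5. One LCS (by backtracking along matches): GGGTT.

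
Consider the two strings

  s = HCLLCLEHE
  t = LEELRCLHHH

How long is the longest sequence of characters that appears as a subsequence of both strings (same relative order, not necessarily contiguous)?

Let dp[i][j] be the LCS length of the first i characters of s and the first j characters of t. dp[i][j] = dp[i-1][j-1]+1 when the i-th and j-th characters match, else max(dp[i-1][j], dp[i][j-1]).
    ·  L  E  E  L  R  C  L  H  H  H
 ·  0  0  0  0  0  0  0  0  0  0  0
 H  0  0  0  0  0  0  0  0  1  1  1
 C  0  0  0  0  0  0  1  1  1  1  1
 L  0  1  1  1  1  1  1  2  2  2  2
 L  0  1  1  1  2  2  2  2  2  2  2
 C  0  1  1  1  2  2  3  3  3  3  3
 L  0  1  1  1  2  2  3  4  4  4  4
 E  0  1  2  2  2  2  3  4  4  4  4
 H  0  1  2  2  2  2  3  4  5  5  5
 E  0  1  2  3  3  3  3  4  5  5  5
dp[9][10] = 5. One LCS (by backtracking along matches): LLCLH.

5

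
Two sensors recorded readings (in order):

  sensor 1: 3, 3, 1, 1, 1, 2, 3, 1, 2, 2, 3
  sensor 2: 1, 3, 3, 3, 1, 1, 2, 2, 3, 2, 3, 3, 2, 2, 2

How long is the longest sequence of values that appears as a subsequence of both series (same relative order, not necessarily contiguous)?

8

One common subsequence of length 8: 3 at sensor 1[1]=sensor 2[3]; then 3 at sensor 1[2]=sensor 2[4]; then 1 at sensor 1[3]=sensor 2[5]; then 1 at sensor 1[4]=sensor 2[6]; then 2 at sensor 1[6]=sensor 2[10]; then 3 at sensor 1[7]=sensor 2[12]; then 2 at sensor 1[9]=sensor 2[14]; then 2 at sensor 1[10]=sensor 2[15]. The LCS DP gives dp[11][15] = 8, so this is optimal.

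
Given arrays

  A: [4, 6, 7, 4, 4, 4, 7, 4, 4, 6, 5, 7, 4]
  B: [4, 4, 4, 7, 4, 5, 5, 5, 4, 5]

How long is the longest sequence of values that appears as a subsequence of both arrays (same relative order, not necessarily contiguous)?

One common subsequence of length 7: 4 [4,1]; then 4 [5,2]; then 4 [6,3]; then 7 [7,4]; then 4 [8,5]; then 4 [9,9]; then 5 [11,10]. Since dp[13][10] = 7, nothing longer is possible.

7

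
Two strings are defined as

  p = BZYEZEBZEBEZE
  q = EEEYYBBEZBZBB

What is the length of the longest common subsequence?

6

Pick B [1,7], then E [4,8], then Z [5,9], then B [7,10], then Z [8,11], then B [10,13]; all 6 characters appear in both, in order. Since dp[13][13] = 6, nothing longer is possible.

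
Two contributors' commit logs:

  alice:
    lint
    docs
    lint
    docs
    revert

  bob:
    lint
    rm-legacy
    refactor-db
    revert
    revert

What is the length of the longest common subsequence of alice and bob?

One common subsequence of length 2: lint [1,1], then revert [5,5], and the DP table's final entry dp[5][5] is also 2, so no common subsequence is longer.

2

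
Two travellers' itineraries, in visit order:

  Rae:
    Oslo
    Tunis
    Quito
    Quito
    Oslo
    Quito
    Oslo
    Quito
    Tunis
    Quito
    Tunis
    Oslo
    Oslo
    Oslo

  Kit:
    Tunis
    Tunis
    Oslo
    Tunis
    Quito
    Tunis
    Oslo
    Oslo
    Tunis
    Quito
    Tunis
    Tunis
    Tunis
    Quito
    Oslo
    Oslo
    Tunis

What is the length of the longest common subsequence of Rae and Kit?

10

Taking Oslo [1,3], then Tunis [2,4], then Quito [3,5], then Oslo [5,7], then Oslo [7,8], then Quito [8,10], then Tunis [9,13], then Quito [10,14], then Oslo [12,15], then Oslo [13,16] gives a common subsequence of length 10. dp[14][17] = 10 confirms this is the maximum.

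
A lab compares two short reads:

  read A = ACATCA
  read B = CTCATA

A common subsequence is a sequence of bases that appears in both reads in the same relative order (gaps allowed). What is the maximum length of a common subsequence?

4

Let dp[i][j] be the LCS length of the first i bases of read A and the first j bases of read B. dp[i][j] = dp[i-1][j-1]+1 when the i-th and j-th bases match, else max(dp[i-1][j], dp[i][j-1]).
    ·  C  T  C  A  T  A
 ·  0  0  0  0  0  0  0
 A  0  0  0  0  1  1  1
 C  0  1  1  1  1  1  1
 A  0  1  1  1  2  2  2
 T  0  1  2  2  2  3  3
 C  0  1  2  3  3  3  3
 A  0  1  2  3  4  4  4
dp[6][6] = 4. One LCS (by backtracking along matches): CATA.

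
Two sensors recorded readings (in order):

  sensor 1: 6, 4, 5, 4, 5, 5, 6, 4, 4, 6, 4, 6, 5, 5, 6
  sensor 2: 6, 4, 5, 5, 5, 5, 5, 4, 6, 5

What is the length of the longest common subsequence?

Let dp[i][j] be the LCS length of the first i values of sensor 1 and the first j values of sensor 2. dp[i][j] = dp[i-1][j-1]+1 when the i-th and j-th values match, else max(dp[i-1][j], dp[i][j-1]).
    ·  6  4  5  5  5  5  5  4  6  5
 ·  0  0  0  0  0  0  0  0  0  0  0
 6  0  1  1  1  1  1  1  1  1  1  1
 4  0  1  2  2  2  2  2  2  2  2  2
 5  0  1  2  3  3  3  3  3  3  3  3
 4  0  1  2  3  3  3  3  3  4  4  4
 5  0  1  2  3  4  4  4  4  4  4  5
 5  0  1  2  3  4  5  5  5  5  5  5
 6  0  1  2  3  4  5  5  5  5  6  6
 4  0  1  2  3  4  5  5  5  6  6  6
 4  0  1  2  3  4  5  5  5  6  6  6
 6  0  1  2  3  4  5  5  5  6  7  7
 4  0  1  2  3  4  5  5  5  6  7  7
 6  0  1  2  3  4  5  5  5  6  7  7
 5  0  1  2  3  4  5  6  6  6  7  8
 5  0  1  2  3  4  5  6  7  7  7  8
 6  0  1  2  3  4  5  6  7  7  8  8
dp[15][10] = 8. One LCS (by backtracking along matches): 6, 4, 5, 5, 5, 4, 6, 5.

8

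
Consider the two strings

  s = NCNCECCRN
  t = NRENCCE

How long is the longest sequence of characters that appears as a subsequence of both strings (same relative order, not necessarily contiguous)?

4

One common subsequence of length 4: N (s #1, t #4), then C (s #2, t #5), then C (s #4, t #6), then E (s #5, t #7). Since dp[9][7] = 4, nothing longer is possible.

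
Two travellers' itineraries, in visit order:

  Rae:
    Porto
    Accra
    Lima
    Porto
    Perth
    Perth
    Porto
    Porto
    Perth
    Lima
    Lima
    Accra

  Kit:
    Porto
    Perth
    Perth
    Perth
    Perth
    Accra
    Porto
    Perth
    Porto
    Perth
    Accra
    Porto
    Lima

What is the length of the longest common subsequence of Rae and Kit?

7

Match Porto (Rae #1, Kit #1), Accra (Rae #2, Kit #6), Porto (Rae #4, Kit #7), Perth (Rae #5, Kit #8), Perth (Rae #6, Kit #10), Porto (Rae #8, Kit #12), Lima (Rae #11, Kit #13) — 7 stops in the same relative order in both. dp[12][13] = 7 confirms this is the maximum.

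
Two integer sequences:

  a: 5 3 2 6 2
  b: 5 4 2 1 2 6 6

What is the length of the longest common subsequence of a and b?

One common subsequence of length 3: 5 (a #1, b #1); then 2 (a #3, b #5); then 6 (a #4, b #7), and the DP table's final entry dp[5][7] is also 3, so no common subsequence is longer.

3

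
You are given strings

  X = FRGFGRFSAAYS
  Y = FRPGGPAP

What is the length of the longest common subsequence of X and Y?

Let dp[i][j] be the LCS length of the first i characters of X and the first j characters of Y. dp[i][j] = dp[i-1][j-1]+1 when the i-th and j-th characters match, else max(dp[i-1][j], dp[i][j-1]).
    ·  F  R  P  G  G  P  A  P
 ·  0  0  0  0  0  0  0  0  0
 F  0  1  1  1  1  1  1  1  1
 R  0  1  2  2  2  2  2  2  2
 G  0  1  2  2  3  3  3  3  3
 F  0  1  2  2  3  3  3  3  3
 G  0  1  2  2  3  4  4  4  4
 R  0  1  2  2  3  4  4  4  4
 F  0  1  2  2  3  4  4  4  4
 S  0  1  2  2  3  4  4  4  4
 A  0  1  2  2  3  4  4  5  5
 A  0  1  2  2  3  4  4  5  5
 Y  0  1  2  2  3  4  4  5  5
 S  0  1  2  2  3  4  4  5  5
dp[12][8] = 5. One LCS (by backtracking along matches): FRGGA.

5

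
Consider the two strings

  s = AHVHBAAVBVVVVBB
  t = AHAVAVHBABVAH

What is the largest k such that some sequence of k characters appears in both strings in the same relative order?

Match A at s[1]=t[1] → H at s[2]=t[2] → V at s[3]=t[6] → H at s[4]=t[7] → B at s[5]=t[8] → A at s[7]=t[9] → B at s[9]=t[10] → V at s[10]=t[11] — 8 characters in the same relative order in both. dp[15][13] = 8 confirms this is the maximum.

8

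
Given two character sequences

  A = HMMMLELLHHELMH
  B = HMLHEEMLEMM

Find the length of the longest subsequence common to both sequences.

One common subsequence of length 7: H at A[1]=B[1], then M at A[4]=B[2], then L at A[5]=B[3], then E at A[6]=B[6], then L at A[8]=B[8], then E at A[11]=B[9], then M at A[13]=B[11]. dp[14][11] = 7 confirms this is the maximum.

7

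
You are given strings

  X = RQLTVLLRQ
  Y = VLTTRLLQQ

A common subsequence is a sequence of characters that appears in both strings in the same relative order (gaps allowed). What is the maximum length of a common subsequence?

5

One common subsequence of length 5: L at X[3]=Y[2]; then T at X[4]=Y[4]; then L at X[6]=Y[6]; then L at X[7]=Y[7]; then Q at X[9]=Y[9], and the DP table's final entry dp[9][9] is also 5, so no common subsequence is longer.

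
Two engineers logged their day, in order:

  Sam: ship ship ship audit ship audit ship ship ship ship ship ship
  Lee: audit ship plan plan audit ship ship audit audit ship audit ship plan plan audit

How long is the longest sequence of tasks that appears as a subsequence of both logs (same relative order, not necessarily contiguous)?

7

Match ship (Sam #1, Lee #2); then ship (Sam #2, Lee #6); then ship (Sam #3, Lee #7); then audit (Sam #4, Lee #9); then ship (Sam #5, Lee #10); then audit (Sam #6, Lee #11); then ship (Sam #7, Lee #12) — 7 tasks in the same relative order in both. The LCS DP gives dp[12][15] = 7, so this is optimal.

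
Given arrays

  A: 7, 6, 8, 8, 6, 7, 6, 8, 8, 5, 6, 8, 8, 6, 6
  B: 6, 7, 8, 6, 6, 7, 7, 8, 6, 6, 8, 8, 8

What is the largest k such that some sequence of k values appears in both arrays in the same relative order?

One common subsequence of length 8: 7 (A #1, B #2); then 6 (A #2, B #5); then 8 (A #4, B #8); then 6 (A #5, B #9); then 6 (A #7, B #10); then 8 (A #9, B #11); then 8 (A #12, B #12); then 8 (A #13, B #13). dp[15][13] = 8 confirms this is the maximum.

8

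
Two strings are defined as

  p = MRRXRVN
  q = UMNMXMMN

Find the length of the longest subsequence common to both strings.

3

Let dp[i][j] be the LCS length of the first i characters of p and the first j characters of q. dp[i][j] = dp[i-1][j-1]+1 when the i-th and j-th characters match, else max(dp[i-1][j], dp[i][j-1]).
    ·  U  M  N  M  X  M  M  N
 ·  0  0  0  0  0  0  0  0  0
 M  0  0  1  1  1  1  1  1  1
 R  0  0  1  1  1  1  1  1  1
 R  0  0  1  1  1  1  1  1  1
 X  0  0  1  1  1  2  2  2  2
 R  0  0  1  1  1  2  2  2  2
 V  0  0  1  1  1  2  2  2  2
 N  0  0  1  2  2  2  2  2  3
dp[7][8] = 3. One LCS (by backtracking along matches): MXN.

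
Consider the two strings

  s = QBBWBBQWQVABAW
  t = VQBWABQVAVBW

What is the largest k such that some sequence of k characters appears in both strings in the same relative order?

9

One common subsequence of length 9: Q [1,2]; then B [3,3]; then W [4,4]; then B [6,6]; then Q [9,7]; then V [10,8]; then A [11,9]; then B [12,11]; then W [14,12]. The LCS DP gives dp[14][12] = 9, so this is optimal.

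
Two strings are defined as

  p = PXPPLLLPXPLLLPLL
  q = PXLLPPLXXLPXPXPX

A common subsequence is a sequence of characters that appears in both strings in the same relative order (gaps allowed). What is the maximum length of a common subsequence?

Match P at p[1]=q[1], then X at p[2]=q[2], then P at p[3]=q[5], then P at p[4]=q[6], then L at p[5]=q[7], then L at p[7]=q[10], then P at p[8]=q[11], then X at p[9]=q[12], then P at p[10]=q[13], then P at p[14]=q[15] — 10 characters in the same relative order in both. dp[16][16] = 10 confirms this is the maximum.

10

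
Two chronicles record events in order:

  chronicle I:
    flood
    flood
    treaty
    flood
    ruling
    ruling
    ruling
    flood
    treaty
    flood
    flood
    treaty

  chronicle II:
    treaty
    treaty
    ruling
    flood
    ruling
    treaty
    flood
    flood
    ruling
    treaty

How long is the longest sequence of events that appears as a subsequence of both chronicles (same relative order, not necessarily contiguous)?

7

Match treaty (chronicle I #3, chronicle II #2), then flood (chronicle I #4, chronicle II #4), then ruling (chronicle I #7, chronicle II #5), then treaty (chronicle I #9, chronicle II #6), then flood (chronicle I #10, chronicle II #7), then flood (chronicle I #11, chronicle II #8), then treaty (chronicle I #12, chronicle II #10) — 7 events in the same relative order in both. dp[12][10] = 7 confirms this is the maximum.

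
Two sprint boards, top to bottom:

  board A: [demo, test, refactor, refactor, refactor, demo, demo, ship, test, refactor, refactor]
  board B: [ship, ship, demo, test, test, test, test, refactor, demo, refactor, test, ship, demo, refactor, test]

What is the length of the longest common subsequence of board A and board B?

Match demo at board A[1]=board B[3] → test at board A[2]=board B[7] → refactor at board A[3]=board B[8] → refactor at board A[4]=board B[10] → refactor at board A[5]=board B[14] → test at board A[9]=board B[15] — 6 tasks in the same relative order in both, and the DP table's final entry dp[11][15] is also 6, so no common subsequence is longer.

6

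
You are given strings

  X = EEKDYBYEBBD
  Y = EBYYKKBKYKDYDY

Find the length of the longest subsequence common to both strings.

Taking E [1,1] → K [3,10] → D [4,11] → Y [5,12] → Y [7,14] gives a common subsequence of length 5. Since dp[11][14] = 5, nothing longer is possible.

5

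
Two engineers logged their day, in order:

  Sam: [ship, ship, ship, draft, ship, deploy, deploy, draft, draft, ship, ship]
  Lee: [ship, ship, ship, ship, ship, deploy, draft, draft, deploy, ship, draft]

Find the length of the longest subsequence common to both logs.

Taking ship (Sam #1, Lee #2); then ship (Sam #2, Lee #3); then ship (Sam #3, Lee #4); then ship (Sam #5, Lee #5); then deploy (Sam #7, Lee #6); then draft (Sam #8, Lee #7); then draft (Sam #9, Lee #8); then ship (Sam #10, Lee #10) gives a common subsequence of length 8, and the DP table's final entry dp[11][11] is also 8, so no common subsequence is longer.

8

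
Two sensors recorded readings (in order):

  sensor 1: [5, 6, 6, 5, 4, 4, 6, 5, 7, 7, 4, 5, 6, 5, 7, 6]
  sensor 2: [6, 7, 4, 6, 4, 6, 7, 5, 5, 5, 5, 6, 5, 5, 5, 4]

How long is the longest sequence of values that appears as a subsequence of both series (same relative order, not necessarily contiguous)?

8

Pick 6 (sensor 1 #2, sensor 2 #1), 6 (sensor 1 #3, sensor 2 #4), 4 (sensor 1 #6, sensor 2 #5), 6 (sensor 1 #7, sensor 2 #6), 5 (sensor 1 #8, sensor 2 #10), 5 (sensor 1 #12, sensor 2 #11), 6 (sensor 1 #13, sensor 2 #12), 5 (sensor 1 #14, sensor 2 #15); all 8 values appear in both, in order. Since dp[16][16] = 8, nothing longer is possible.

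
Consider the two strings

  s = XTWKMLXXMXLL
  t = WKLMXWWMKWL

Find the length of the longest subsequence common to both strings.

Taking W (s #3, t #1), K (s #4, t #2), M (s #5, t #4), X (s #7, t #5), M (s #9, t #8), L (s #12, t #11) gives a common subsequence of length 6. dp[12][11] = 6 confirms this is the maximum.

6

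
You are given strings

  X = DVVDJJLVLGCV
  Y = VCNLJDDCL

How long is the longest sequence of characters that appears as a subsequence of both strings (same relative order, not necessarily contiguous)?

3

Pick D at X[1]=Y[6]; then D at X[4]=Y[7]; then L at X[9]=Y[9]; all 3 characters appear in both, in order. dp[12][9] = 3 confirms this is the maximum.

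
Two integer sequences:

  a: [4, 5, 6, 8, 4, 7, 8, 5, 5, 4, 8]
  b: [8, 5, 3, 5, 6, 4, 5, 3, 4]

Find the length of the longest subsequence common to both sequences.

Match 5 [2,4], then 6 [3,5], then 4 [5,6], then 5 [8,7], then 4 [10,9] — 5 values in the same relative order in both, and the DP table's final entry dp[11][9] is also 5, so no common subsequence is longer.

5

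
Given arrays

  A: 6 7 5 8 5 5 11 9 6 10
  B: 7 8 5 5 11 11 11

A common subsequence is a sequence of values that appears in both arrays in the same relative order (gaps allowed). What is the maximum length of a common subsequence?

One common subsequence of length 5: 7 [2,1], 8 [4,2], 5 [5,3], 5 [6,4], 11 [7,7]. Since dp[10][7] = 5, nothing longer is possible.

5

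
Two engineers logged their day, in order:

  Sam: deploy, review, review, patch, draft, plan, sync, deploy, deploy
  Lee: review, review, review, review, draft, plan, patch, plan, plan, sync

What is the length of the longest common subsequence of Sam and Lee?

5

Taking review [2,3], then review [3,4], then patch [4,7], then plan [6,9], then sync [7,10] gives a common subsequence of length 5, and the DP table's final entry dp[9][10] is also 5, so no common subsequence is longer.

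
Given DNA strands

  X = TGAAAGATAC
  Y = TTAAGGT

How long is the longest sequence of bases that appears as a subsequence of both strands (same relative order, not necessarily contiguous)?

One common subsequence of length 5: T (X #1, Y #2), A (X #3, Y #3), A (X #4, Y #4), G (X #6, Y #6), T (X #8, Y #7). dp[10][7] = 5 confirms this is the maximum.

5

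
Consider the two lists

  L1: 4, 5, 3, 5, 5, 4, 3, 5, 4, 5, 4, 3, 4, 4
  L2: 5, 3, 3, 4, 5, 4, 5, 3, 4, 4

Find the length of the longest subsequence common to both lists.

Pick 5 (L1 #2, L2 #1), 3 (L1 #3, L2 #3), 4 (L1 #6, L2 #4), 5 (L1 #8, L2 #5), 4 (L1 #9, L2 #6), 5 (L1 #10, L2 #7), 3 (L1 #12, L2 #8), 4 (L1 #13, L2 #9), 4 (L1 #14, L2 #10); all 9 values appear in both, in order, and the DP table's final entry dp[14][10] is also 9, so no common subsequence is longer.

9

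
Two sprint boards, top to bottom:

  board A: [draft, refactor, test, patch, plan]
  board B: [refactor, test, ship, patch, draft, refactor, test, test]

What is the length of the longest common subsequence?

3

Match draft (board A #1, board B #5) → refactor (board A #2, board B #6) → test (board A #3, board B #8) — 3 tasks in the same relative order in both, and the DP table's final entry dp[5][8] is also 3, so no common subsequence is longer.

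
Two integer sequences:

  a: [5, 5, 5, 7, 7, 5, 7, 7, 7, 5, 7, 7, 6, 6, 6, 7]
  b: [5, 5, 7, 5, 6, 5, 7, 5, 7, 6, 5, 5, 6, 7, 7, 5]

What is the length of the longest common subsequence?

One common subsequence of length 10: 5 (a #1, b #1), then 5 (a #2, b #2), then 5 (a #3, b #4), then 5 (a #6, b #6), then 7 (a #9, b #7), then 5 (a #10, b #8), then 7 (a #12, b #9), then 6 (a #13, b #10), then 6 (a #14, b #13), then 7 (a #16, b #15), and the DP table's final entry dp[16][16] is also 10, so no common subsequence is longer.

10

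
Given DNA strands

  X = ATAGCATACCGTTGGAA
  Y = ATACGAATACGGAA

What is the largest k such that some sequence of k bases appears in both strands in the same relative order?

12

One common subsequence of length 12: A (X #1, Y #1); then T (X #2, Y #2); then A (X #3, Y #3); then G (X #4, Y #5); then A (X #6, Y #7); then T (X #7, Y #8); then A (X #8, Y #9); then C (X #10, Y #10); then G (X #14, Y #11); then G (X #15, Y #12); then A (X #16, Y #13); then A (X #17, Y #14), and the DP table's final entry dp[17][14] is also 12, so no common subsequence is longer.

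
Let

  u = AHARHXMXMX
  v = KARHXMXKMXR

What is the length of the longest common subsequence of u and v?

Let dp[i][j] be the LCS length of the first i characters of u and the first j characters of v. dp[i][j] = dp[i-1][j-1]+1 when the i-th and j-th characters match, else max(dp[i-1][j], dp[i][j-1]).
    ·  K  A  R  H  X  M  X  K  M  X  R
 ·  0  0  0  0  0  0  0  0  0  0  0  0
 A  0  0  1  1  1  1  1  1  1  1  1  1
 H  0  0  1  1  2  2  2  2  2  2  2  2
 A  0  0  1  1  2  2  2  2  2  2  2  2
 R  0  0  1  2  2  2  2  2  2  2  2  3
 H  0  0  1  2  3  3  3  3  3  3  3  3
 X  0  0  1  2  3  4  4  4  4  4  4  4
 M  0  0  1  2  3  4  5  5  5  5  5  5
 X  0  0  1  2  3  4  5  6  6  6  6  6
 M  0  0  1  2  3  4  5  6  6  7  7  7
 X  0  0  1  2  3  4  5  6  6  7  8  8
dp[10][11] = 8. One LCS (by backtracking along matches): ARHXMXMX.

8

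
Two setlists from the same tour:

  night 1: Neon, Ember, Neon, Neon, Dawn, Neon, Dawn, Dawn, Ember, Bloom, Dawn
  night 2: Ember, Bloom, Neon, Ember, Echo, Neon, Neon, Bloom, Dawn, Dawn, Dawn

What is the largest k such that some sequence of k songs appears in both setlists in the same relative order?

7

Pick Neon at night 1[1]=night 2[3], then Ember at night 1[2]=night 2[4], then Neon at night 1[3]=night 2[6], then Neon at night 1[4]=night 2[7], then Dawn at night 1[7]=night 2[9], then Dawn at night 1[8]=night 2[10], then Dawn at night 1[11]=night 2[11]; all 7 songs appear in both, in order, and the DP table's final entry dp[11][11] is also 7, so no common subsequence is longer.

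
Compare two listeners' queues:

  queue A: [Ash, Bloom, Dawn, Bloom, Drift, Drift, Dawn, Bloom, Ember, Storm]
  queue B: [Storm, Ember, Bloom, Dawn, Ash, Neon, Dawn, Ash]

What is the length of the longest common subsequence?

3

One common subsequence of length 3: Bloom (queue A #2, queue B #3) → Dawn (queue A #3, queue B #4) → Dawn (queue A #7, queue B #7), and the DP table's final entry dp[10][8] is also 3, so no common subsequence is longer.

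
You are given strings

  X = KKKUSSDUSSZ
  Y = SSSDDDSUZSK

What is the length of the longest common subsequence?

5

Pick S at X[5]=Y[2], S at X[6]=Y[3], D at X[7]=Y[6], U at X[8]=Y[8], S at X[9]=Y[10]; all 5 characters appear in both, in order. The LCS DP gives dp[11][11] = 5, so this is optimal.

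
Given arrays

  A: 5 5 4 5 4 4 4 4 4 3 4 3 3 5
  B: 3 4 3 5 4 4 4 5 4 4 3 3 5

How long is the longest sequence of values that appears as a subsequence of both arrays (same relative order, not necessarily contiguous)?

10

One common subsequence of length 10: 4 at A[3]=B[2], 5 at A[4]=B[4], 4 at A[5]=B[5], 4 at A[6]=B[6], 4 at A[7]=B[7], 4 at A[9]=B[9], 4 at A[11]=B[10], 3 at A[12]=B[11], 3 at A[13]=B[12], 5 at A[14]=B[13]. Since dp[14][13] = 10, nothing longer is possible.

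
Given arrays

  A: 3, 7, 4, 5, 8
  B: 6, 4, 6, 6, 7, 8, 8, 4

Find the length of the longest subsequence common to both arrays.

Pick 7 at A[2]=B[5] → 4 at A[3]=B[8]; all 2 values appear in both, in order. Since dp[5][8] = 2, nothing longer is possible.

2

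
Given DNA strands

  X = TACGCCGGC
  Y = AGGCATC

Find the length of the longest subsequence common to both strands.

One common subsequence of length 4: A at X[2]=Y[1]; then G at X[4]=Y[3]; then C at X[5]=Y[4]; then C at X[9]=Y[7]. The LCS DP gives dp[9][7] = 4, so this is optimal.

4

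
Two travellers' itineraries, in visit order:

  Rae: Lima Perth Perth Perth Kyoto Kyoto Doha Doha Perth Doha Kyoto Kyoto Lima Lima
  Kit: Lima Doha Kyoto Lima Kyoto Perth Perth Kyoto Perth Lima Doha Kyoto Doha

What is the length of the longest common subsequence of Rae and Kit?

7

Match Lima (Rae #1, Kit #4); then Perth (Rae #3, Kit #6); then Perth (Rae #4, Kit #7); then Kyoto (Rae #6, Kit #8); then Perth (Rae #9, Kit #9); then Doha (Rae #10, Kit #11); then Kyoto (Rae #11, Kit #12) — 7 stops in the same relative order in both. dp[14][13] = 7 confirms this is the maximum.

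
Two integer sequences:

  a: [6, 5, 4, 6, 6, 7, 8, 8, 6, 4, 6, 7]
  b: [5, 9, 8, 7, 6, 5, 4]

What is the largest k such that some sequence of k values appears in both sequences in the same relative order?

4

Let dp[i][j] be the LCS length of the first i values of a and the first j values of b. dp[i][j] = dp[i-1][j-1]+1 when the i-th and j-th values match, else max(dp[i-1][j], dp[i][j-1]).
    ·  5  9  8  7  6  5  4
 ·  0  0  0  0  0  0  0  0
 6  0  0  0  0  0  1  1  1
 5  0  1  1  1  1  1  2  2
 4  0  1  1  1  1  1  2  3
 6  0  1  1  1  1  2  2  3
 6  0  1  1  1  1  2  2  3
 7  0  1  1  1  2  2  2  3
 8  0  1  1  2  2  2  2  3
 8  0  1  1  2  2  2  2  3
 6  0  1  1  2  2  3  3  3
 4  0  1  1  2  2  3  3  4
 6  0  1  1  2  2  3  3  4
 7  0  1  1  2  3  3  3  4
dp[12][7] = 4. One LCS (by backtracking along matches): 5, 7, 6, 4.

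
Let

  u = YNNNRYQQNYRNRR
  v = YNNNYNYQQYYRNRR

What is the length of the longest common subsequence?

Match Y (u #1, v #1), then N (u #2, v #3), then N (u #3, v #4), then N (u #4, v #6), then Y (u #6, v #7), then Q (u #7, v #8), then Q (u #8, v #9), then Y (u #10, v #11), then R (u #11, v #12), then N (u #12, v #13), then R (u #13, v #14), then R (u #14, v #15) — 12 characters in the same relative order in both. The LCS DP gives dp[14][15] = 12, so this is optimal.

12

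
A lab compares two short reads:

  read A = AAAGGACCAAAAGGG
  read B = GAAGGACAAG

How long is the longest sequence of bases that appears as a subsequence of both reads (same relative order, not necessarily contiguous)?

Match A (read A #2, read B #2), then A (read A #3, read B #3), then G (read A #4, read B #4), then G (read A #5, read B #5), then A (read A #6, read B #6), then C (read A #8, read B #7), then A (read A #11, read B #8), then A (read A #12, read B #9), then G (read A #15, read B #10) — 9 bases in the same relative order in both. dp[15][10] = 9 confirms this is the maximum.

9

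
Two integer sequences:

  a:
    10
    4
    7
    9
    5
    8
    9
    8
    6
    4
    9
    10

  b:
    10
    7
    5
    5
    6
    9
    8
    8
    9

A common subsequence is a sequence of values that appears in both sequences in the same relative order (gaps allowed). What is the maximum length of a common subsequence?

Let dp[i][j] be the LCS length of the first i values of a and the first j values of b. dp[i][j] = dp[i-1][j-1]+1 when the i-th and j-th values match, else max(dp[i-1][j], dp[i][j-1]).
    · 10  7  5  5  6  9  8  8  9
 ·  0  0  0  0  0  0  0  0  0  0
10  0  1  1  1  1  1  1  1  1  1
 4  0  1  1  1  1  1  1  1  1  1
 7  0  1  2  2  2  2  2  2  2  2
 9  0  1  2  2  2  2  3  3  3  3
 5  0  1  2  3  3  3  3  3  3  3
 8  0  1  2  3  3  3  3  4  4  4
 9  0  1  2  3  3  3  4  4  4  5
 8  0  1  2  3  3  3  4  5  5  5
 6  0  1  2  3  3  4  4  5  5  5
 4  0  1  2  3  3  4  4  5  5  5
 9  0  1  2  3  3  4  5  5  5  6
10  0  1  2  3  3  4  5  5  5  6
dp[12][9] = 6. One LCS (by backtracking along matches): 10, 7, 9, 8, 8, 9.

6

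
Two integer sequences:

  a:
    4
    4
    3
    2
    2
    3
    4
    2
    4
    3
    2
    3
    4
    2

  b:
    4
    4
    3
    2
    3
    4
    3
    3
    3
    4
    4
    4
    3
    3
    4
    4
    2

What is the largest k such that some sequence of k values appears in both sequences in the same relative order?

Pick 4 [1,1]; then 4 [2,2]; then 3 [3,3]; then 2 [4,4]; then 3 [6,9]; then 4 [7,11]; then 4 [9,12]; then 3 [10,13]; then 3 [12,14]; then 4 [13,16]; then 2 [14,17]; all 11 values appear in both, in order. Since dp[14][17] = 11, nothing longer is possible.

11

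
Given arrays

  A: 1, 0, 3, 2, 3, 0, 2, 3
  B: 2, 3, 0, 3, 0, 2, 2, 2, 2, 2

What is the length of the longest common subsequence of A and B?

Let dp[i][j] be the LCS length of the first i values of A and the first j values of B. dp[i][j] = dp[i-1][j-1]+1 when the i-th and j-th values match, else max(dp[i-1][j], dp[i][j-1]).
    ·  2  3  0  3  0  2  2  2  2  2
 ·  0  0  0  0  0  0  0  0  0  0  0
 1  0  0  0  0  0  0  0  0  0  0  0
 0  0  0  0  1  1  1  1  1  1  1  1
 3  0  0  1  1  2  2  2  2  2  2  2
 2  0  1  1  1  2  2  3  3  3  3  3
 3  0  1  2  2  2  2  3  3  3  3  3
 0  0  1  2  3  3  3  3  3  3  3  3
 2  0  1  2  3  3  3  4  4  4  4  4
 3  0  1  2  3  4  4  4  4  4  4  4
dp[8][10] = 4. One LCS (by backtracking along matches): 0, 3, 2, 2.

4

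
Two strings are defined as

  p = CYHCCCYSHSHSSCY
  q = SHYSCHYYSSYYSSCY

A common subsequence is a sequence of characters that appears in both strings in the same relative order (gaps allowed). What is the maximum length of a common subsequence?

Taking C (p #1, q #5), Y (p #2, q #7), Y (p #7, q #8), S (p #8, q #9), S (p #10, q #10), S (p #12, q #13), S (p #13, q #14), C (p #14, q #15), Y (p #15, q #16) gives a common subsequence of length 9, and the DP table's final entry dp[15][16] is also 9, so no common subsequence is longer.

9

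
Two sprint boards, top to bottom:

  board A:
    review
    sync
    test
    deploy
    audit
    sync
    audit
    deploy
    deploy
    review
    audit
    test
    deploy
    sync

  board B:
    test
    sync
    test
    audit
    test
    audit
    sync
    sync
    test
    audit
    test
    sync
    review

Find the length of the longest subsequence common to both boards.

Pick sync (board A #2, board B #2), test (board A #3, board B #5), audit (board A #5, board B #6), sync (board A #6, board B #8), audit (board A #11, board B #10), test (board A #12, board B #11), sync (board A #14, board B #12); all 7 tasks appear in both, in order. Since dp[14][13] = 7, nothing longer is possible.

7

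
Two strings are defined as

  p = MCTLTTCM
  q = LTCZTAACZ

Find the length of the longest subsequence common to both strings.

4

Let dp[i][j] be the LCS length of the first i characters of p and the first j characters of q. dp[i][j] = dp[i-1][j-1]+1 when the i-th and j-th characters match, else max(dp[i-1][j], dp[i][j-1]).
    ·  L  T  C  Z  T  A  A  C  Z
 ·  0  0  0  0  0  0  0  0  0  0
 M  0  0  0  0  0  0  0  0  0  0
 C  0  0  0  1  1  1  1  1  1  1
 T  0  0  1  1  1  2  2  2  2  2
 L  0  1  1  1  1  2  2  2  2  2
 T  0  1  2  2  2  2  2  2  2  2
 T  0  1  2  2  2  3  3  3  3  3
 C  0  1  2  3  3  3  3  3  4  4
 M  0  1  2  3  3  3  3  3  4  4
dp[8][9] = 4. One LCS (by backtracking along matches): LTTC.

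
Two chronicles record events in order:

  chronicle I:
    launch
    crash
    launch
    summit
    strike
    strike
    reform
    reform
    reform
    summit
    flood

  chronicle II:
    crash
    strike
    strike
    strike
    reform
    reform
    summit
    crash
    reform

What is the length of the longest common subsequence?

6

Pick crash at chronicle I[2]=chronicle II[1]; then strike at chronicle I[5]=chronicle II[3]; then strike at chronicle I[6]=chronicle II[4]; then reform at chronicle I[7]=chronicle II[5]; then reform at chronicle I[8]=chronicle II[6]; then reform at chronicle I[9]=chronicle II[9]; all 6 events appear in both, in order, and the DP table's final entry dp[11][9] is also 6, so no common subsequence is longer.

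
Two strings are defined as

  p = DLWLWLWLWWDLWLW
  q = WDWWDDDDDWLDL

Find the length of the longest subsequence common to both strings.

Taking D (p #1, q #2), then W (p #3, q #3), then W (p #5, q #4), then W (p #7, q #10), then L (p #8, q #11), then D (p #11, q #12), then L (p #14, q #13) gives a common subsequence of length 7. dp[15][13] = 7 confirms this is the maximum.

7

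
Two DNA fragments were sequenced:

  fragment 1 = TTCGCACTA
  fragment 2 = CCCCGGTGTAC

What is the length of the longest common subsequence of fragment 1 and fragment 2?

5

One common subsequence of length 5: C [3,2] → C [5,3] → C [7,4] → T [8,9] → A [9,10]. Since dp[9][11] = 5, nothing longer is possible.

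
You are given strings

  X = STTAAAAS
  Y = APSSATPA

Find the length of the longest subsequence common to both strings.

3

Pick S at X[1]=Y[4], then T at X[2]=Y[6], then A at X[7]=Y[8]; all 3 characters appear in both, in order. The LCS DP gives dp[8][8] = 3, so this is optimal.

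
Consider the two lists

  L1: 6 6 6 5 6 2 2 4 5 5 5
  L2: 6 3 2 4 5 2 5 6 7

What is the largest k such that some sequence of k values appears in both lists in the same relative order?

5

Match 6 [1,1], 2 [7,3], 4 [8,4], 5 [9,5], 5 [10,7] — 5 values in the same relative order in both. dp[11][9] = 5 confirms this is the maximum.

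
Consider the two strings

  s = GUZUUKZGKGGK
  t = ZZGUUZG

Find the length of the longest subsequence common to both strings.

Let dp[i][j] be the LCS length of the first i characters of s and the first j characters of t. dp[i][j] = dp[i-1][j-1]+1 when the i-th and j-th characters match, else max(dp[i-1][j], dp[i][j-1]).
    ·  Z  Z  G  U  U  Z  G
 ·  0  0  0  0  0  0  0  0
 G  0  0  0  1  1  1  1  1
 U  0  0  0  1  2  2  2  2
 Z  0  1  1  1  2  2  3  3
 U  0  1  1  1  2  3  3  3
 U  0  1  1  1  2  3  3  3
 K  0  1  1  1  2  3  3  3
 Z  0  1  2  2  2  3  4  4
 G  0  1  2  3  3  3  4  5
 K  0  1  2  3  3  3  4  5
 G  0  1  2  3  3  3  4  5
 G  0  1  2  3  3  3  4  5
 K  0  1  2  3  3  3  4  5
dp[12][7] = 5. One LCS (by backtracking along matches): GUUZG.

5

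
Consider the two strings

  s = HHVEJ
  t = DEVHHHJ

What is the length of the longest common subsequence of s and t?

Taking H at s[1]=t[5]; then H at s[2]=t[6]; then J at s[5]=t[7] gives a common subsequence of length 3, and the DP table's final entry dp[5][7] is also 3, so no common subsequence is longer.

3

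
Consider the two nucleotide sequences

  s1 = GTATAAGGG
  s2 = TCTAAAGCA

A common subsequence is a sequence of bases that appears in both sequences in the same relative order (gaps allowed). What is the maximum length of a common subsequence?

5

Taking T at s1[2]=s2[3]; then A at s1[3]=s2[4]; then A at s1[5]=s2[5]; then A at s1[6]=s2[6]; then G at s1[7]=s2[7] gives a common subsequence of length 5, and the DP table's final entry dp[9][9] is also 5, so no common subsequence is longer.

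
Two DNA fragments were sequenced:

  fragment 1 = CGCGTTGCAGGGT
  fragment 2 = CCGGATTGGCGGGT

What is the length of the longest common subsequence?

11

Pick C at fragment 1[1]=fragment 2[2], then G at fragment 1[2]=fragment 2[3], then G at fragment 1[4]=fragment 2[4], then T at fragment 1[5]=fragment 2[6], then T at fragment 1[6]=fragment 2[7], then G at fragment 1[7]=fragment 2[9], then C at fragment 1[8]=fragment 2[10], then G at fragment 1[10]=fragment 2[11], then G at fragment 1[11]=fragment 2[12], then G at fragment 1[12]=fragment 2[13], then T at fragment 1[13]=fragment 2[14]; all 11 bases appear in both, in order. dp[13][14] = 11 confirms this is the maximum.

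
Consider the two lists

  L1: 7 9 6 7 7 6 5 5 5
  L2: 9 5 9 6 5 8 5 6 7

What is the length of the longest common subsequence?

Pick 9 [2,3]; then 6 [6,4]; then 5 [7,5]; then 5 [8,7]; all 4 values appear in both, in order, and the DP table's final entry dp[9][9] is also 4, so no common subsequence is longer.

4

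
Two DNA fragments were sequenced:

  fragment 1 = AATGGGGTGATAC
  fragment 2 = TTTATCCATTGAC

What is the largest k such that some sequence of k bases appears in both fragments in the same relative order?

Match A [1,4]; then A [2,8]; then T [3,9]; then T [8,10]; then G [9,11]; then A [12,12]; then C [13,13] — 7 bases in the same relative order in both. Since dp[13][13] = 7, nothing longer is possible.

7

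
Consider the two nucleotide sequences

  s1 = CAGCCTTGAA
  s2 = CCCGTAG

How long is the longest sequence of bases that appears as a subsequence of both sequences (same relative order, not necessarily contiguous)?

5

Taking C [1,1] → C [4,2] → C [5,3] → T [6,5] → G [8,7] gives a common subsequence of length 5. Since dp[10][7] = 5, nothing longer is possible.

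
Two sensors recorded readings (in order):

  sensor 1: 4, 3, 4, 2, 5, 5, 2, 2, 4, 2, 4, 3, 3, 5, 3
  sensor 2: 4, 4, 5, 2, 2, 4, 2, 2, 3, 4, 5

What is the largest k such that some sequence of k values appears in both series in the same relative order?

One common subsequence of length 9: 4 at sensor 1[1]=sensor 2[1], then 4 at sensor 1[3]=sensor 2[2], then 5 at sensor 1[6]=sensor 2[3], then 2 at sensor 1[7]=sensor 2[4], then 2 at sensor 1[8]=sensor 2[5], then 4 at sensor 1[9]=sensor 2[6], then 2 at sensor 1[10]=sensor 2[8], then 4 at sensor 1[11]=sensor 2[10], then 5 at sensor 1[14]=sensor 2[11]. Since dp[15][11] = 9, nothing longer is possible.

9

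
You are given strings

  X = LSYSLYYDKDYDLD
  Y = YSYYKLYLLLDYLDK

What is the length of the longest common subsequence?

Pick Y (X #3, Y #1) → S (X #4, Y #2) → Y (X #6, Y #3) → Y (X #7, Y #4) → K (X #9, Y #5) → D (X #10, Y #11) → Y (X #11, Y #12) → L (X #13, Y #13) → D (X #14, Y #14); all 9 characters appear in both, in order, and the DP table's final entry dp[14][15] is also 9, so no common subsequence is longer.

9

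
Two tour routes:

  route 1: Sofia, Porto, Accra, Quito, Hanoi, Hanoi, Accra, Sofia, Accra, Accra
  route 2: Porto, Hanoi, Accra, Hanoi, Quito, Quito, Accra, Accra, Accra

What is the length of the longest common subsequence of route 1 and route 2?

6

One common subsequence of length 6: Porto (route 1 #2, route 2 #1), then Accra (route 1 #3, route 2 #3), then Quito (route 1 #4, route 2 #6), then Accra (route 1 #7, route 2 #7), then Accra (route 1 #9, route 2 #8), then Accra (route 1 #10, route 2 #9), and the DP table's final entry dp[10][9] is also 6, so no common subsequence is longer.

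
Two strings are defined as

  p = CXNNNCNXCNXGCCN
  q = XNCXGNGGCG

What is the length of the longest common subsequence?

7

One common subsequence of length 7: X at p[2]=q[1], N at p[5]=q[2], C at p[6]=q[3], X at p[8]=q[4], N at p[10]=q[6], G at p[12]=q[8], C at p[13]=q[9]. The LCS DP gives dp[15][10] = 7, so this is optimal.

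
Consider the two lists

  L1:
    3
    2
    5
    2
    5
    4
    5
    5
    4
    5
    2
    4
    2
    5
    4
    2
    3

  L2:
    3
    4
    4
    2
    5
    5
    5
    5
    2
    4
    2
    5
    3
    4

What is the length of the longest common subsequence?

11

One common subsequence of length 11: 3 (L1 #1, L2 #1); then 2 (L1 #4, L2 #4); then 5 (L1 #5, L2 #5); then 5 (L1 #7, L2 #6); then 5 (L1 #8, L2 #7); then 5 (L1 #10, L2 #8); then 2 (L1 #11, L2 #9); then 4 (L1 #12, L2 #10); then 2 (L1 #13, L2 #11); then 5 (L1 #14, L2 #12); then 4 (L1 #15, L2 #14). dp[17][14] = 11 confirms this is the maximum.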